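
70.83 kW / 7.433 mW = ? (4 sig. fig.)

(70.83e3) / (7.433e-3) = 9.5291e6

9529000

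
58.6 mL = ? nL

milli = 1e-3, nano = 1e-9; factor is 1e6.
58.6 × 1e6 = 58600000

58600000 nL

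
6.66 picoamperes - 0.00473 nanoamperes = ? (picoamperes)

1.93 picoamperes

In picoamperes:
  6.66 picoamperes → 6.66
  0.00473 nanoamperes = 0.00473 × 10^3 picoamperes = 4.73
Difference: 6.66 - 4.73 = 1.93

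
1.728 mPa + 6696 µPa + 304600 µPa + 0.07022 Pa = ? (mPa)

383.244 mPa

In mPa:
  1.728 mPa → 1.728
  6696 µPa = 6696 × 10⁻³ mPa = 6.696
  304600 µPa = 304600 × 10⁻³ mPa = 304.6
  0.07022 Pa = 0.07022 × 10³ mPa = 70.22
Sum: 1.728 + 6.696 + 304.6 + 70.22 = 383.244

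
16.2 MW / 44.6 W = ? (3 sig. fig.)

363000

(16.2 × 10^6) / (44.6) = 0.3632 × 10^6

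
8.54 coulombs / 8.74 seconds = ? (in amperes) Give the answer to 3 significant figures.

0.977 amperes

(8.54) / (8.74) = 0.97712 A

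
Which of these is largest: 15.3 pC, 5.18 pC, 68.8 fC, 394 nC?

394 nC

15.3 pC = 0.0000000000153 C
5.18 pC = 0.00000000000518 C
68.8 fC = 0.0000000000000688 C
394 nC = 0.000000394 C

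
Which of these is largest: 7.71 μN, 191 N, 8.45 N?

191 N

7.71 μN = 0.00000771 N
191 N = 191 N
8.45 N = 8.45 N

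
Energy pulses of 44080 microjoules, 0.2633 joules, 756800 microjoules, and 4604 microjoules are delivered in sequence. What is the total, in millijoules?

In millijoules:
  44080 microjoules = 44080e-3 millijoules = 44.08
  0.2633 joules = 0.2633e3 millijoules = 263.3
  756800 microjoules = 756800e-3 millijoules = 756.8
  4604 microjoules = 4604e-3 millijoules = 4.604
Sum: 44.08 + 263.3 + 756.8 + 4.604 = 1068.784

1068.784 millijoules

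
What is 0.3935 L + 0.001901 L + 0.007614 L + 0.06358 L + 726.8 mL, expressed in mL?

1193.395 mL

In mL:
  0.3935 L = 0.3935 × 10³ mL = 393.5
  0.001901 L = 0.001901 × 10³ mL = 1.901
  0.007614 L = 0.007614 × 10³ mL = 7.614
  0.06358 L = 0.06358 × 10³ mL = 63.58
  726.8 mL → 726.8
Sum: 393.5 + 1.901 + 7.614 + 63.58 + 726.8 = 1193.395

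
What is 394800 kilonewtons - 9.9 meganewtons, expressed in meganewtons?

In meganewtons:
  394800 kilonewtons = 394800e-3 meganewtons = 394.8
  9.9 meganewtons → 9.9
Difference: 394.8 - 9.9 = 384.9

384.9 meganewtons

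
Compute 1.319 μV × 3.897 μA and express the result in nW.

1.319 × 10⁻⁶ × 3.897 × 10⁻⁶ = 5.140143 × 10⁻¹² W

0.005140143 nW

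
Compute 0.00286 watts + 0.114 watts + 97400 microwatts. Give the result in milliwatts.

In milliwatts:
  0.00286 watts = 0.00286 × 10³ milliwatts = 2.86
  0.114 watts = 0.114 × 10³ milliwatts = 114
  97400 microwatts = 97400 × 10⁻³ milliwatts = 97.4
Sum: 2.86 + 114 + 97.4 = 214.26

214.26 milliwatts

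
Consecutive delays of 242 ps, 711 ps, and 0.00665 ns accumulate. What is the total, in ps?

In ps:
  242 ps → 242
  711 ps → 711
  0.00665 ns = 0.00665e3 ps = 6.65
Sum: 242 + 711 + 6.65 = 959.65

959.65 ps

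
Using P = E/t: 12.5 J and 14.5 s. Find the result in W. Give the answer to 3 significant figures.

(12.5) / (14.5) = 0.86207 W

0.862 W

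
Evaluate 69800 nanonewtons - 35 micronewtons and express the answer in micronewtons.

In micronewtons:
  69800 nanonewtons = 69800 × 10⁻³ micronewtons = 69.8
  35 micronewtons → 35
Difference: 69.8 - 35 = 34.8

34.8 micronewtons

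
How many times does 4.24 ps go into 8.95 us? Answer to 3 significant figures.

(8.95 × 10^-6) / (4.24 × 10^-12) = 2.111 × 10^6

2110000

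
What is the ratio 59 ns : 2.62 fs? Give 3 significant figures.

(59 × 10^-9) / (2.62 × 10^-15) = 22.52 × 10^6

22500000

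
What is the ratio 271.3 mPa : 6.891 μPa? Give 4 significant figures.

39370

(271.3e-3) / (6.891e-6) = 39.37e3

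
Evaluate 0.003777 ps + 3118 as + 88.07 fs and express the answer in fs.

94.965 fs

In fs:
  0.003777 ps = 0.003777 × 10^3 fs = 3.777
  3118 as = 3118 × 10^-3 fs = 3.118
  88.07 fs → 88.07
Sum: 3.777 + 3.118 + 88.07 = 94.965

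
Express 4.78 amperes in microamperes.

(no prefix) = 10⁰, micro = 10⁻⁶; factor is 10⁶.
4.78 × 10⁶ = 4780000

4780000 microamperes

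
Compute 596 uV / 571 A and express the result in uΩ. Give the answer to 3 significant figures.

(596 × 10^-6) / (571) = 1.0438 × 10^-6 Ω

1.04 uΩ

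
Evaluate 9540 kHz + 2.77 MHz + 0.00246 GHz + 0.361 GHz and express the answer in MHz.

375.77 MHz

In MHz:
  9540 kHz = 9540 × 10^-3 MHz = 9.54
  2.77 MHz → 2.77
  0.00246 GHz = 0.00246 × 10^3 MHz = 2.46
  0.361 GHz = 0.361 × 10^3 MHz = 361
Sum: 9.54 + 2.77 + 2.46 + 361 = 375.77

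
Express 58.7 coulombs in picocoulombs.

(no prefix) = 10^0, pico = 10^-12; factor is 10^12.
58.7 × 10^12 = 58700000000000

58700000000000 picocoulombs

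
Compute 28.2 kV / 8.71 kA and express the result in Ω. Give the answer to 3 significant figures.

3.24 Ω

(28.2 × 10³) / (8.71 × 10³) = 3.2377 Ω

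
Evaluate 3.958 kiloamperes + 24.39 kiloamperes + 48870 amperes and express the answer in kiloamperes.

77.218 kiloamperes

In kiloamperes:
  3.958 kiloamperes → 3.958
  24.39 kiloamperes → 24.39
  48870 amperes = 48870e-3 kiloamperes = 48.87
Sum: 3.958 + 24.39 + 48.87 = 77.218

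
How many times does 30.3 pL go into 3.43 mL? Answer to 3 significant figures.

113000000

(3.43e-3) / (30.3e-12) = 0.1132e9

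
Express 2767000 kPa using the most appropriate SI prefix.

2.767 GPa

= 2.767 × 10^9 Pa; 10^9 is giga.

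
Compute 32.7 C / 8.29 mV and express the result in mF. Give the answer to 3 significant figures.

3940000 mF

(32.7) / (8.29 × 10⁻³) = 3.9445 × 10³ F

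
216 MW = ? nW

216000000000000000 nW

mega = 1e6, nano = 1e-9; factor is 1e15.
216 × 1e15 = 216000000000000000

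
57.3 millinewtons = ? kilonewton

0.0000573 kilonewtons

milli = 1e-3, kilo = 1e3; factor is 1e-6.
57.3 × 1e-6 = 0.0000573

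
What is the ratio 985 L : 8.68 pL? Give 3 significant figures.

113000000000000

(985) / (8.68e-12) = 113.5e12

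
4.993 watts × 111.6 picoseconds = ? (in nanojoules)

4.993 × 111.6e-12 = 557.2188e-12 J

0.5572188 nanojoules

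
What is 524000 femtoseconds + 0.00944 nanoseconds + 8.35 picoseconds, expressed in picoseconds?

In picoseconds:
  524000 femtoseconds = 524000 × 10^-3 picoseconds = 524
  0.00944 nanoseconds = 0.00944 × 10^3 picoseconds = 9.44
  8.35 picoseconds → 8.35
Sum: 524 + 9.44 + 8.35 = 541.79

541.79 picoseconds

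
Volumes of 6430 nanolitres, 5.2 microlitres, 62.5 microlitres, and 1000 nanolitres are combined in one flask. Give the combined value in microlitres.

In microlitres:
  6430 nanolitres = 6430 × 10⁻³ microlitres = 6.43
  5.2 microlitres → 5.2
  62.5 microlitres → 62.5
  1000 nanolitres = 1000 × 10⁻³ microlitres = 1
Sum: 6.43 + 5.2 + 62.5 + 1 = 75.13

75.13 microlitres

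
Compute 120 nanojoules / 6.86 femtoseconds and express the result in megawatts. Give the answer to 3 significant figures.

(120 × 10^-9) / (6.86 × 10^-15) = 17.493 × 10^6 W

17.5 megawatts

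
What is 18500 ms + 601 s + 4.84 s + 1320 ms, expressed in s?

In s:
  18500 ms = 18500 × 10⁻³ s = 18.5
  601 s → 601
  4.84 s → 4.84
  1320 ms = 1320 × 10⁻³ s = 1.32
Sum: 18.5 + 601 + 4.84 + 1.32 = 625.66

625.66 s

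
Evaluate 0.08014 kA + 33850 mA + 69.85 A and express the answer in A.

183.84 A

In A:
  0.08014 kA = 0.08014 × 10^3 A = 80.14
  33850 mA = 33850 × 10^-3 A = 33.85
  69.85 A → 69.85
Sum: 80.14 + 33.85 + 69.85 = 183.84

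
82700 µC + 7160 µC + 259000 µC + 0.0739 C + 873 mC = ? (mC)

1295.76 mC

In mC:
  82700 µC = 82700 × 10^-3 mC = 82.7
  7160 µC = 7160 × 10^-3 mC = 7.16
  259000 µC = 259000 × 10^-3 mC = 259
  0.0739 C = 0.0739 × 10^3 mC = 73.9
  873 mC → 873
Sum: 82.7 + 7.16 + 259 + 73.9 + 873 = 1295.76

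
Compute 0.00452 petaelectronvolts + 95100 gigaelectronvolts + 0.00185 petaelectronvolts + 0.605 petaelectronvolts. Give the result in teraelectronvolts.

In teraelectronvolts:
  0.00452 petaelectronvolts = 0.00452 × 10³ teraelectronvolts = 4.52
  95100 gigaelectronvolts = 95100 × 10⁻³ teraelectronvolts = 95.1
  0.00185 petaelectronvolts = 0.00185 × 10³ teraelectronvolts = 1.85
  0.605 petaelectronvolts = 0.605 × 10³ teraelectronvolts = 605
Sum: 4.52 + 95.1 + 1.85 + 605 = 706.47

706.47 teraelectronvolts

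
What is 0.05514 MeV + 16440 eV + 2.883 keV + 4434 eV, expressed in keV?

78.897 keV

In keV:
  0.05514 MeV = 0.05514e3 keV = 55.14
  16440 eV = 16440e-3 keV = 16.44
  2.883 keV → 2.883
  4434 eV = 4434e-3 keV = 4.434
Sum: 55.14 + 16.44 + 2.883 + 4.434 = 78.897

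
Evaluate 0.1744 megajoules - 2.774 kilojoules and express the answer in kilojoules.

171.626 kilojoules

In kilojoules:
  0.1744 megajoules = 0.1744e3 kilojoules = 174.4
  2.774 kilojoules → 2.774
Difference: 174.4 - 2.774 = 171.626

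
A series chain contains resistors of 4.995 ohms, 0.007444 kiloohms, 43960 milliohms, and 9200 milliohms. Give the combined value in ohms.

65.599 ohms

In ohms:
  4.995 ohms → 4.995
  0.007444 kiloohms = 0.007444 × 10^3 ohms = 7.444
  43960 milliohms = 43960 × 10^-3 ohms = 43.96
  9200 milliohms = 9200 × 10^-3 ohms = 9.2
Sum: 4.995 + 7.444 + 43.96 + 9.2 = 65.599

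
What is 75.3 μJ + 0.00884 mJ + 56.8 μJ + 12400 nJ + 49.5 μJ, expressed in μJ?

202.84 μJ

In μJ:
  75.3 μJ → 75.3
  0.00884 mJ = 0.00884 × 10^3 μJ = 8.84
  56.8 μJ → 56.8
  12400 nJ = 12400 × 10^-3 μJ = 12.4
  49.5 μJ → 49.5
Sum: 75.3 + 8.84 + 56.8 + 12.4 + 49.5 = 202.84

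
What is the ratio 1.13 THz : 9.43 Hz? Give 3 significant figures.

120000000000

(1.13 × 10¹²) / (9.43) = 0.1198 × 10¹²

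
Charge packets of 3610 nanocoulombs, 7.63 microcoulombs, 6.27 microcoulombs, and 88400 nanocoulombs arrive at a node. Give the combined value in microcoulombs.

In microcoulombs:
  3610 nanocoulombs = 3610 × 10⁻³ microcoulombs = 3.61
  7.63 microcoulombs → 7.63
  6.27 microcoulombs → 6.27
  88400 nanocoulombs = 88400 × 10⁻³ microcoulombs = 88.4
Sum: 3.61 + 7.63 + 6.27 + 88.4 = 105.91

105.91 microcoulombs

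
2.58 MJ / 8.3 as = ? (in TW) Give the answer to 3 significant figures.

(2.58 × 10^6) / (8.3 × 10^-18) = 0.31084 × 10^24 W

311000000000 TW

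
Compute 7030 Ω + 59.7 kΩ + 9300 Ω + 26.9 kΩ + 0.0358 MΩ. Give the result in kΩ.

In kΩ:
  7030 Ω = 7030e-3 kΩ = 7.03
  59.7 kΩ → 59.7
  9300 Ω = 9300e-3 kΩ = 9.3
  26.9 kΩ → 26.9
  0.0358 MΩ = 0.0358e3 kΩ = 35.8
Sum: 7.03 + 59.7 + 9.3 + 26.9 + 35.8 = 138.73

138.73 kΩ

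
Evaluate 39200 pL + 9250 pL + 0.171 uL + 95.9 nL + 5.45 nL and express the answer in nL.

In nL:
  39200 pL = 39200e-3 nL = 39.2
  9250 pL = 9250e-3 nL = 9.25
  0.171 uL = 0.171e3 nL = 171
  95.9 nL → 95.9
  5.45 nL → 5.45
Sum: 39.2 + 9.25 + 171 + 95.9 + 5.45 = 320.8

320.8 nL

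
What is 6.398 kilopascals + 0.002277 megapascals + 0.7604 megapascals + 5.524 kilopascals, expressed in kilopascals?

774.599 kilopascals

In kilopascals:
  6.398 kilopascals → 6.398
  0.002277 megapascals = 0.002277e3 kilopascals = 2.277
  0.7604 megapascals = 0.7604e3 kilopascals = 760.4
  5.524 kilopascals → 5.524
Sum: 6.398 + 2.277 + 760.4 + 5.524 = 774.599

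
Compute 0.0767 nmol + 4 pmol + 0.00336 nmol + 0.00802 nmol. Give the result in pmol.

92.08 pmol

In pmol:
  0.0767 nmol = 0.0767e3 pmol = 76.7
  4 pmol → 4
  0.00336 nmol = 0.00336e3 pmol = 3.36
  0.00802 nmol = 0.00802e3 pmol = 8.02
Sum: 76.7 + 4 + 3.36 + 8.02 = 92.08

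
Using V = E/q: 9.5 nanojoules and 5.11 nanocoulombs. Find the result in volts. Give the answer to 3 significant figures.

1.86 volts

(9.5 × 10^-9) / (5.11 × 10^-9) = 1.8591 V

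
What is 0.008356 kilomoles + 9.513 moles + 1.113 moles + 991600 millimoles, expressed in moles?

1010.582 moles

In moles:
  0.008356 kilomoles = 0.008356e3 moles = 8.356
  9.513 moles → 9.513
  1.113 moles → 1.113
  991600 millimoles = 991600e-3 moles = 991.6
Sum: 8.356 + 9.513 + 1.113 + 991.6 = 1010.582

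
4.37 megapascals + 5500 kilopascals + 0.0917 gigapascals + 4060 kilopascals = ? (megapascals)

In megapascals:
  4.37 megapascals → 4.37
  5500 kilopascals = 5500e-3 megapascals = 5.5
  0.0917 gigapascals = 0.0917e3 megapascals = 91.7
  4060 kilopascals = 4060e-3 megapascals = 4.06
Sum: 4.37 + 5.5 + 91.7 + 4.06 = 105.63

105.63 megapascals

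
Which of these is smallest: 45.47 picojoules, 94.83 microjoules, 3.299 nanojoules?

45.47 picojoules = 0.00000000004547 joules
94.83 microjoules = 0.00009483 joules
3.299 nanojoules = 0.000000003299 joules

45.47 picojoules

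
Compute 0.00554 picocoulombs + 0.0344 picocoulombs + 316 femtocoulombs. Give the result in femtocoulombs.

355.94 femtocoulombs

In femtocoulombs:
  0.00554 picocoulombs = 0.00554e3 femtocoulombs = 5.54
  0.0344 picocoulombs = 0.0344e3 femtocoulombs = 34.4
  316 femtocoulombs → 316
Sum: 5.54 + 34.4 + 316 = 355.94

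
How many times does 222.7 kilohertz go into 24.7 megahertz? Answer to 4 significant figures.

(24.7e6) / (222.7e3) = 0.11091e3

110.9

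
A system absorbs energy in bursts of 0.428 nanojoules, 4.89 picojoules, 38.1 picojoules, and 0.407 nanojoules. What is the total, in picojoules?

877.99 picojoules

In picojoules:
  0.428 nanojoules = 0.428 × 10^3 picojoules = 428
  4.89 picojoules → 4.89
  38.1 picojoules → 38.1
  0.407 nanojoules = 0.407 × 10^3 picojoules = 407
Sum: 428 + 4.89 + 38.1 + 407 = 877.99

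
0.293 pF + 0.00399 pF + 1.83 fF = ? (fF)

298.82 fF

In fF:
  0.293 pF = 0.293 × 10³ fF = 293
  0.00399 pF = 0.00399 × 10³ fF = 3.99
  1.83 fF → 1.83
Sum: 293 + 3.99 + 1.83 = 298.82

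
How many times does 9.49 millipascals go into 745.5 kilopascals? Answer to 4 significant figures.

(745.5 × 10³) / (9.49 × 10⁻³) = 78.556 × 10⁶

78560000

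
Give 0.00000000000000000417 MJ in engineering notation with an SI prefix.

4.17 pJ

= 4.17e-12 J; 1e-12 is pico.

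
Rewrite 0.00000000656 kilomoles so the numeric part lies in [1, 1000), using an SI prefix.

6.56 micromoles

= 6.56 × 10⁻⁶ moles; 10⁻⁶ is micro.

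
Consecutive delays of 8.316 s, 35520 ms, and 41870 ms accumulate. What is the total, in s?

85.706 s

In s:
  8.316 s → 8.316
  35520 ms = 35520 × 10^-3 s = 35.52
  41870 ms = 41870 × 10^-3 s = 41.87
Sum: 8.316 + 35.52 + 41.87 = 85.706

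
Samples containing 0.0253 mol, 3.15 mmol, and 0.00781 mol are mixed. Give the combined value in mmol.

36.26 mmol

In mmol:
  0.0253 mol = 0.0253 × 10^3 mmol = 25.3
  3.15 mmol → 3.15
  0.00781 mol = 0.00781 × 10^3 mmol = 7.81
Sum: 25.3 + 3.15 + 7.81 = 36.26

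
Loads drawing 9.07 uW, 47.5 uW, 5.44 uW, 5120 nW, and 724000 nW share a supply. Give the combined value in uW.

In uW:
  9.07 uW → 9.07
  47.5 uW → 47.5
  5.44 uW → 5.44
  5120 nW = 5120 × 10⁻³ uW = 5.12
  724000 nW = 724000 × 10⁻³ uW = 724
Sum: 9.07 + 47.5 + 5.44 + 5.12 + 724 = 791.13

791.13 uW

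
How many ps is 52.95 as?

0.00005295 ps

atto = 1e-18, pico = 1e-12; factor is 1e-6.
52.95 × 1e-6 = 0.00005295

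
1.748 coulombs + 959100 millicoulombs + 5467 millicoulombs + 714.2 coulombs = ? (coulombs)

1680.515 coulombs

In coulombs:
  1.748 coulombs → 1.748
  959100 millicoulombs = 959100 × 10⁻³ coulombs = 959.1
  5467 millicoulombs = 5467 × 10⁻³ coulombs = 5.467
  714.2 coulombs → 714.2
Sum: 1.748 + 959.1 + 5.467 + 714.2 = 1680.515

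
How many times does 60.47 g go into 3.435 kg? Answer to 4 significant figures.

56.81

(3.435 × 10^3) / (60.47) = 0.056805 × 10^3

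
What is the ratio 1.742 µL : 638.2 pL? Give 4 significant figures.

2730

(1.742 × 10⁻⁶) / (638.2 × 10⁻¹²) = 0.0027296 × 10⁶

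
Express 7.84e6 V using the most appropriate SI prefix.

= 7.84e6 V; 1e6 is mega.

7.84 MV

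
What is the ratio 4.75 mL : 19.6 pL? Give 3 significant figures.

242000000

(4.75 × 10^-3) / (19.6 × 10^-12) = 0.2423 × 10^9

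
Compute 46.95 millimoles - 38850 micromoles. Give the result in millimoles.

8.1 millimoles

In millimoles:
  46.95 millimoles → 46.95
  38850 micromoles = 38850 × 10^-3 millimoles = 38.85
Difference: 46.95 - 38.85 = 8.1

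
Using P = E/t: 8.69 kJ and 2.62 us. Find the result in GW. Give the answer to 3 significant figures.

3.32 GW

(8.69 × 10³) / (2.62 × 10⁻⁶) = 3.3168 × 10⁹ W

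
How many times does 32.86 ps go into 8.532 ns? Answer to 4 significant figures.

(8.532 × 10⁻⁹) / (32.86 × 10⁻¹²) = 0.25965 × 10³

259.6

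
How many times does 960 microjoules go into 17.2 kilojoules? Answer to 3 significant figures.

(17.2e3) / (960e-6) = 0.01792e9

17900000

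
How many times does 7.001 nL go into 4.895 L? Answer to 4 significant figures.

(4.895) / (7.001e-9) = 0.69919e9

699200000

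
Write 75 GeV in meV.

giga = 10⁹, milli = 10⁻³; factor is 10¹².
75 × 10¹² = 75000000000000

75000000000000 meV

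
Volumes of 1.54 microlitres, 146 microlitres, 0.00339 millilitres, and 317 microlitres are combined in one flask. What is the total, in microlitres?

467.93 microlitres

In microlitres:
  1.54 microlitres → 1.54
  146 microlitres → 146
  0.00339 millilitres = 0.00339e3 microlitres = 3.39
  317 microlitres → 317
Sum: 1.54 + 146 + 3.39 + 317 = 467.93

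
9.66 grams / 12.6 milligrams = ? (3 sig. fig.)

(9.66) / (12.6 × 10^-3) = 0.7667 × 10^3

767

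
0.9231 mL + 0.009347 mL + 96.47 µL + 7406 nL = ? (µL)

In µL:
  0.9231 mL = 0.9231 × 10^3 µL = 923.1
  0.009347 mL = 0.009347 × 10^3 µL = 9.347
  96.47 µL → 96.47
  7406 nL = 7406 × 10^-3 µL = 7.406
Sum: 923.1 + 9.347 + 96.47 + 7.406 = 1036.323

1036.323 µL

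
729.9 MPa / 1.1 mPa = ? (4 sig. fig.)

(729.9e6) / (1.1e-3) = 663.55e9

663500000000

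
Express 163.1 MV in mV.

mega = 1e6, milli = 1e-3; factor is 1e9.
163.1 × 1e9 = 163100000000

163100000000 mV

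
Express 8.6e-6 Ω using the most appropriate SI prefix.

8.6 uΩ

= 8.6e-6 Ω; 1e-6 is micro.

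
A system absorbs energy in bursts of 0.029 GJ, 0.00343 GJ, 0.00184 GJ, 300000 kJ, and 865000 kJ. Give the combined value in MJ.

In MJ:
  0.029 GJ = 0.029 × 10^3 MJ = 29
  0.00343 GJ = 0.00343 × 10^3 MJ = 3.43
  0.00184 GJ = 0.00184 × 10^3 MJ = 1.84
  300000 kJ = 300000 × 10^-3 MJ = 300
  865000 kJ = 865000 × 10^-3 MJ = 865
Sum: 29 + 3.43 + 1.84 + 300 + 865 = 1199.27

1199.27 MJ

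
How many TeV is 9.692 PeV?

9692 TeV

peta = 10^15, tera = 10^12; factor is 10^3.
9.692 × 10^3 = 9692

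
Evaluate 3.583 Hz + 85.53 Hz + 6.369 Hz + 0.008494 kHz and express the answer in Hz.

In Hz:
  3.583 Hz → 3.583
  85.53 Hz → 85.53
  6.369 Hz → 6.369
  0.008494 kHz = 0.008494 × 10^3 Hz = 8.494
Sum: 3.583 + 85.53 + 6.369 + 8.494 = 103.976

103.976 Hz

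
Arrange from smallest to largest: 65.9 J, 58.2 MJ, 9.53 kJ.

65.9 J = 65.9 J
58.2 MJ = 58200000 J
9.53 kJ = 9530 J

65.9 J < 9.53 kJ < 58.2 MJ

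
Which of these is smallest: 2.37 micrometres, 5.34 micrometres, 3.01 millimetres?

2.37 micrometres = 0.00000237 metres
5.34 micrometres = 0.00000534 metres
3.01 millimetres = 0.00301 metres

2.37 micrometres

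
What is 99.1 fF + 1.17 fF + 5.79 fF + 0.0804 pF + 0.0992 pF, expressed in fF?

285.66 fF

In fF:
  99.1 fF → 99.1
  1.17 fF → 1.17
  5.79 fF → 5.79
  0.0804 pF = 0.0804 × 10³ fF = 80.4
  0.0992 pF = 0.0992 × 10³ fF = 99.2
Sum: 99.1 + 1.17 + 5.79 + 80.4 + 99.2 = 285.66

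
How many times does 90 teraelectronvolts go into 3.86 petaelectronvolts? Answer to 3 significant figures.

42.9

(3.86 × 10^15) / (90 × 10^12) = 0.04289 × 10^3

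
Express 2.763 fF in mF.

0.000000000002763 mF

femto = 1e-15, milli = 1e-3; factor is 1e-12.
2.763 × 1e-12 = 0.000000000002763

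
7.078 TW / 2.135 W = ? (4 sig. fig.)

3315000000000

(7.078 × 10^12) / (2.135) = 3.3152 × 10^12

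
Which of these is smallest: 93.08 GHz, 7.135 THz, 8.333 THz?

93.08 GHz = 93080000000 Hz
7.135 THz = 7135000000000 Hz
8.333 THz = 8333000000000 Hz

93.08 GHz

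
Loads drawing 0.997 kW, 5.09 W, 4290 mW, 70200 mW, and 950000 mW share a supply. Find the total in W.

2026.58 W

In W:
  0.997 kW = 0.997e3 W = 997
  5.09 W → 5.09
  4290 mW = 4290e-3 W = 4.29
  70200 mW = 70200e-3 W = 70.2
  950000 mW = 950000e-3 W = 950
Sum: 997 + 5.09 + 4.29 + 70.2 + 950 = 2026.58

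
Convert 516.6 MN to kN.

mega = 10⁶, kilo = 10³; factor is 10³.
516.6 × 10³ = 516600

516600 kN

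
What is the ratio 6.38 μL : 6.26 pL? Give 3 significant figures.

(6.38 × 10⁻⁶) / (6.26 × 10⁻¹²) = 1.019 × 10⁶

1020000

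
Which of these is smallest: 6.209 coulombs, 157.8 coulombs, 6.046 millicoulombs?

6.046 millicoulombs

6.209 coulombs = 6.209 coulombs
157.8 coulombs = 157.8 coulombs
6.046 millicoulombs = 0.006046 coulombs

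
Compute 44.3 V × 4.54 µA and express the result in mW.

44.3 × 4.54 × 10⁻⁶ = 201.122 × 10⁻⁶ W

0.201122 mW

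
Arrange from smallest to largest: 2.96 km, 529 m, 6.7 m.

6.7 m < 529 m < 2.96 km

2.96 km = 2960 m
529 m = 529 m
6.7 m = 6.7 m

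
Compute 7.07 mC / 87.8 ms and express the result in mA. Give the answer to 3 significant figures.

80.5 mA

(7.07 × 10^-3) / (87.8 × 10^-3) = 0.080524 A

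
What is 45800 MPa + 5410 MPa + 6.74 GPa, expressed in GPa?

In GPa:
  45800 MPa = 45800e-3 GPa = 45.8
  5410 MPa = 5410e-3 GPa = 5.41
  6.74 GPa → 6.74
Sum: 45.8 + 5.41 + 6.74 = 57.95

57.95 GPa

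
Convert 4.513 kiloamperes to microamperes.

4513000000 microamperes

kilo = 1e3, micro = 1e-6; factor is 1e9.
4.513 × 1e9 = 4513000000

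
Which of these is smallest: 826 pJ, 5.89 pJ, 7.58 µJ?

826 pJ = 0.000000000826 J
5.89 pJ = 0.00000000000589 J
7.58 µJ = 0.00000758 J

5.89 pJ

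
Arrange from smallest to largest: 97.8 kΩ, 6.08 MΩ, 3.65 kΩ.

3.65 kΩ < 97.8 kΩ < 6.08 MΩ

97.8 kΩ = 97800 Ω
6.08 MΩ = 6080000 Ω
3.65 kΩ = 3650 Ω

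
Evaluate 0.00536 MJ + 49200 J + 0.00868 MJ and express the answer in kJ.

In kJ:
  0.00536 MJ = 0.00536 × 10³ kJ = 5.36
  49200 J = 49200 × 10⁻³ kJ = 49.2
  0.00868 MJ = 0.00868 × 10³ kJ = 8.68
Sum: 5.36 + 49.2 + 8.68 = 63.24

63.24 kJ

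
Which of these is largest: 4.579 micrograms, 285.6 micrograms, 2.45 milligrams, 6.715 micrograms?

4.579 micrograms = 0.000004579 grams
285.6 micrograms = 0.0002856 grams
2.45 milligrams = 0.00245 grams
6.715 micrograms = 0.000006715 grams

2.45 milligrams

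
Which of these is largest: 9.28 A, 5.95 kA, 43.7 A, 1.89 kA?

9.28 A = 9.28 A
5.95 kA = 5950 A
43.7 A = 43.7 A
1.89 kA = 1890 A

5.95 kA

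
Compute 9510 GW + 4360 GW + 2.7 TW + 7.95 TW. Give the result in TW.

24.52 TW

In TW:
  9510 GW = 9510e-3 TW = 9.51
  4360 GW = 4360e-3 TW = 4.36
  2.7 TW → 2.7
  7.95 TW → 7.95
Sum: 9.51 + 4.36 + 2.7 + 7.95 = 24.52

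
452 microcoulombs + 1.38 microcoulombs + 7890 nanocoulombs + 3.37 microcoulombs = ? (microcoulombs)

464.64 microcoulombs

In microcoulombs:
  452 microcoulombs → 452
  1.38 microcoulombs → 1.38
  7890 nanocoulombs = 7890 × 10⁻³ microcoulombs = 7.89
  3.37 microcoulombs → 3.37
Sum: 452 + 1.38 + 7.89 + 3.37 = 464.64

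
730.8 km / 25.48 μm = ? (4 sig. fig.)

(730.8 × 10^3) / (25.48 × 10^-6) = 28.681 × 10^9

28680000000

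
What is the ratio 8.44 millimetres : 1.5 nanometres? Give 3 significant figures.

(8.44 × 10⁻³) / (1.5 × 10⁻⁹) = 5.627 × 10⁶

5630000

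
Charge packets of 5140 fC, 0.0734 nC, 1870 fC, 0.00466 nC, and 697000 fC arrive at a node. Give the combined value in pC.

In pC:
  5140 fC = 5140 × 10^-3 pC = 5.14
  0.0734 nC = 0.0734 × 10^3 pC = 73.4
  1870 fC = 1870 × 10^-3 pC = 1.87
  0.00466 nC = 0.00466 × 10^3 pC = 4.66
  697000 fC = 697000 × 10^-3 pC = 697
Sum: 5.14 + 73.4 + 1.87 + 4.66 + 697 = 782.07

782.07 pC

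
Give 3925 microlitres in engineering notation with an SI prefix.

= 3.925 × 10^-3 litres; 10^-3 is milli.

3.925 millilitres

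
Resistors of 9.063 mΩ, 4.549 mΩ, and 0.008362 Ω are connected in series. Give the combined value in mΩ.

21.974 mΩ

In mΩ:
  9.063 mΩ → 9.063
  4.549 mΩ → 4.549
  0.008362 Ω = 0.008362 × 10^3 mΩ = 8.362
Sum: 9.063 + 4.549 + 8.362 = 21.974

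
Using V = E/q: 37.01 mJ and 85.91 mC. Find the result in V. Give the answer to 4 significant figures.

0.4308 V

(37.01 × 10^-3) / (85.91 × 10^-3) = 0.4308 V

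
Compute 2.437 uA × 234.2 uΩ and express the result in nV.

2.437 × 10^-6 × 234.2 × 10^-6 = 570.7454 × 10^-12 V

0.5707454 nV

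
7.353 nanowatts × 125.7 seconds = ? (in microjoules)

0.9242721 microjoules

7.353 × 10⁻⁹ × 125.7 = 924.2721 × 10⁻⁹ J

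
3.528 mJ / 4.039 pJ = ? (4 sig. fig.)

873500000

(3.528e-3) / (4.039e-12) = 0.87348e9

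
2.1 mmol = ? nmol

milli = 1e-3, nano = 1e-9; factor is 1e6.
2.1 × 1e6 = 2100000

2100000 nmol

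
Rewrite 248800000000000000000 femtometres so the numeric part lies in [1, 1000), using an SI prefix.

248.8 kilometres

= 248.8 × 10³ metres; 10³ is kilo.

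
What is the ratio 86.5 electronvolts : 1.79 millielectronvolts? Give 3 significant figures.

48300

(86.5) / (1.79 × 10⁻³) = 48.32 × 10³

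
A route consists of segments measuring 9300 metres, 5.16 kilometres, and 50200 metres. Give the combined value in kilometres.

64.66 kilometres

In kilometres:
  9300 metres = 9300e-3 kilometres = 9.3
  5.16 kilometres → 5.16
  50200 metres = 50200e-3 kilometres = 50.2
Sum: 9.3 + 5.16 + 50.2 = 64.66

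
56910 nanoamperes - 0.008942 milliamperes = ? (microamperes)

In microamperes:
  56910 nanoamperes = 56910e-3 microamperes = 56.91
  0.008942 milliamperes = 0.008942e3 microamperes = 8.942
Difference: 56.91 - 8.942 = 47.968

47.968 microamperes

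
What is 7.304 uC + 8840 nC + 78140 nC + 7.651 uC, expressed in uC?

101.935 uC

In uC:
  7.304 uC → 7.304
  8840 nC = 8840 × 10⁻³ uC = 8.84
  78140 nC = 78140 × 10⁻³ uC = 78.14
  7.651 uC → 7.651
Sum: 7.304 + 8.84 + 78.14 + 7.651 = 101.935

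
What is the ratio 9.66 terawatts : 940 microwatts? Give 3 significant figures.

(9.66 × 10^12) / (940 × 10^-6) = 0.01028 × 10^18

10300000000000000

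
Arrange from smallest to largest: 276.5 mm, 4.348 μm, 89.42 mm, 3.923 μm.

276.5 mm = 0.2765 m
4.348 μm = 0.000004348 m
89.42 mm = 0.08942 m
3.923 μm = 0.000003923 m

3.923 μm < 4.348 μm < 89.42 mm < 276.5 mm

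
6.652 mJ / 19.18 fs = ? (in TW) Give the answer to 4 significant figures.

(6.652 × 10⁻³) / (19.18 × 10⁻¹⁵) = 0.34682 × 10¹² W

0.3468 TW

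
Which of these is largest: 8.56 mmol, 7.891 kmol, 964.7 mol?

8.56 mmol = 0.00856 mol
7.891 kmol = 7891 mol
964.7 mol = 964.7 mol

7.891 kmol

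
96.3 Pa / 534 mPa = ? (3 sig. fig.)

180

(96.3) / (534 × 10⁻³) = 0.1803 × 10³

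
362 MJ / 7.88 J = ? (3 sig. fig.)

(362 × 10^6) / (7.88) = 45.94 × 10^6

45900000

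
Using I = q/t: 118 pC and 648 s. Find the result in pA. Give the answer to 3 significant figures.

(118 × 10^-12) / (648) = 0.1821 × 10^-12 A

0.182 pA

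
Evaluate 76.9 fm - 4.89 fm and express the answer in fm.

72.01 fm

In fm:
  76.9 fm → 76.9
  4.89 fm → 4.89
Difference: 76.9 - 4.89 = 72.01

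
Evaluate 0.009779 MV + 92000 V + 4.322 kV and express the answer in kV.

106.101 kV

In kV:
  0.009779 MV = 0.009779e3 kV = 9.779
  92000 V = 92000e-3 kV = 92
  4.322 kV → 4.322
Sum: 9.779 + 92 + 4.322 = 106.101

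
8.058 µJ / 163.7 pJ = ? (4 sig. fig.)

49220

(8.058e-6) / (163.7e-12) = 0.049224e6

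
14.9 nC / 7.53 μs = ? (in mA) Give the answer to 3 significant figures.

1.98 mA

(14.9e-9) / (7.53e-6) = 1.9788e-3 A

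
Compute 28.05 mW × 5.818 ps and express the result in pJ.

0.1631949 pJ

28.05 × 10^-3 × 5.818 × 10^-12 = 163.1949 × 10^-15 J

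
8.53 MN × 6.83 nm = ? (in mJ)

8.53 × 10⁶ × 6.83 × 10⁻⁹ = 58.2599 × 10⁻³ J

58.2599 mJ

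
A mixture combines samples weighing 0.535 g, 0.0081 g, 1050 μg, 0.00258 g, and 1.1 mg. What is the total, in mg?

In mg:
  0.535 g = 0.535e3 mg = 535
  0.0081 g = 0.0081e3 mg = 8.1
  1050 μg = 1050e-3 mg = 1.05
  0.00258 g = 0.00258e3 mg = 2.58
  1.1 mg → 1.1
Sum: 535 + 8.1 + 1.05 + 2.58 + 1.1 = 547.83

547.83 mg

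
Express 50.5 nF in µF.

nano = 10⁻⁹, micro = 10⁻⁶; factor is 10⁻³.
50.5 × 10⁻³ = 0.0505

0.0505 µF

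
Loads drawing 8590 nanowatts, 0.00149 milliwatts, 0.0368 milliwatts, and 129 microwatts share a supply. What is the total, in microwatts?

175.88 microwatts

In microwatts:
  8590 nanowatts = 8590 × 10^-3 microwatts = 8.59
  0.00149 milliwatts = 0.00149 × 10^3 microwatts = 1.49
  0.0368 milliwatts = 0.0368 × 10^3 microwatts = 36.8
  129 microwatts → 129
Sum: 8.59 + 1.49 + 36.8 + 129 = 175.88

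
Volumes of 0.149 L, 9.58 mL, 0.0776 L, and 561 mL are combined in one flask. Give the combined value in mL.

797.18 mL

In mL:
  0.149 L = 0.149 × 10^3 mL = 149
  9.58 mL → 9.58
  0.0776 L = 0.0776 × 10^3 mL = 77.6
  561 mL → 561
Sum: 149 + 9.58 + 77.6 + 561 = 797.18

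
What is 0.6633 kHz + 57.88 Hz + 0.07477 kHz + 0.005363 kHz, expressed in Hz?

801.313 Hz

In Hz:
  0.6633 kHz = 0.6633 × 10^3 Hz = 663.3
  57.88 Hz → 57.88
  0.07477 kHz = 0.07477 × 10^3 Hz = 74.77
  0.005363 kHz = 0.005363 × 10^3 Hz = 5.363
Sum: 663.3 + 57.88 + 74.77 + 5.363 = 801.313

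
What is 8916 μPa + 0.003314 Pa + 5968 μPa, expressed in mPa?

18.198 mPa

In mPa:
  8916 μPa = 8916 × 10⁻³ mPa = 8.916
  0.003314 Pa = 0.003314 × 10³ mPa = 3.314
  5968 μPa = 5968 × 10⁻³ mPa = 5.968
Sum: 8.916 + 3.314 + 5.968 = 18.198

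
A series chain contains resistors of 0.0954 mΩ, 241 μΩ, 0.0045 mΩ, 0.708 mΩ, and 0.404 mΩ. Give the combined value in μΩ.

In μΩ:
  0.0954 mΩ = 0.0954 × 10^3 μΩ = 95.4
  241 μΩ → 241
  0.0045 mΩ = 0.0045 × 10^3 μΩ = 4.5
  0.708 mΩ = 0.708 × 10^3 μΩ = 708
  0.404 mΩ = 0.404 × 10^3 μΩ = 404
Sum: 95.4 + 241 + 4.5 + 708 + 404 = 1452.9

1452.9 μΩ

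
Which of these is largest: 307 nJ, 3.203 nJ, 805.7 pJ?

307 nJ

307 nJ = 0.000000307 J
3.203 nJ = 0.000000003203 J
805.7 pJ = 0.0000000008057 J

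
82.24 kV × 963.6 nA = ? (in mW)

79.246464 mW

82.24 × 10^3 × 963.6 × 10^-9 = 79246.464 × 10^-6 W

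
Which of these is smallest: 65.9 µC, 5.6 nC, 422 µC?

5.6 nC

65.9 µC = 0.0000659 C
5.6 nC = 0.0000000056 C
422 µC = 0.000422 C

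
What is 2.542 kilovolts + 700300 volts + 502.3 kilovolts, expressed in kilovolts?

1205.142 kilovolts

In kilovolts:
  2.542 kilovolts → 2.542
  700300 volts = 700300e-3 kilovolts = 700.3
  502.3 kilovolts → 502.3
Sum: 2.542 + 700.3 + 502.3 = 1205.142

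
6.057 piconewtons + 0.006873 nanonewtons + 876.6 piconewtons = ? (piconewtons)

889.53 piconewtons

In piconewtons:
  6.057 piconewtons → 6.057
  0.006873 nanonewtons = 0.006873 × 10^3 piconewtons = 6.873
  876.6 piconewtons → 876.6
Sum: 6.057 + 6.873 + 876.6 = 889.53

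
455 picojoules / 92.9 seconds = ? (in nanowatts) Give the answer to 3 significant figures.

0.00490 nanowatts

(455e-12) / (92.9) = 4.8977e-12 W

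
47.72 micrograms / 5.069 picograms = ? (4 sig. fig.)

(47.72 × 10^-6) / (5.069 × 10^-12) = 9.4141 × 10^6

9414000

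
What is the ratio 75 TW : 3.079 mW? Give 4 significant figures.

(75 × 10¹²) / (3.079 × 10⁻³) = 24.359 × 10¹⁵

24360000000000000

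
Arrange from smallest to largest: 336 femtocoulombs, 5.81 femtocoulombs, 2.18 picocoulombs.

5.81 femtocoulombs < 336 femtocoulombs < 2.18 picocoulombs

336 femtocoulombs = 0.000000000000336 coulombs
5.81 femtocoulombs = 0.00000000000000581 coulombs
2.18 picocoulombs = 0.00000000000218 coulombs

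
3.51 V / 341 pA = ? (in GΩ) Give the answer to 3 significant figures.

(3.51) / (341 × 10⁻¹²) = 0.010293 × 10¹² Ω

10.3 GΩ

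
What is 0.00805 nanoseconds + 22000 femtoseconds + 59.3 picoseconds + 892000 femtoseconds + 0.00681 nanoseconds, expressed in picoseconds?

988.16 picoseconds

In picoseconds:
  0.00805 nanoseconds = 0.00805e3 picoseconds = 8.05
  22000 femtoseconds = 22000e-3 picoseconds = 22
  59.3 picoseconds → 59.3
  892000 femtoseconds = 892000e-3 picoseconds = 892
  0.00681 nanoseconds = 0.00681e3 picoseconds = 6.81
Sum: 8.05 + 22 + 59.3 + 892 + 6.81 = 988.16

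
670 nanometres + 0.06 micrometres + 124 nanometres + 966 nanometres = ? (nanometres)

In nanometres:
  670 nanometres → 670
  0.06 micrometres = 0.06e3 nanometres = 60
  124 nanometres → 124
  966 nanometres → 966
Sum: 670 + 60 + 124 + 966 = 1820

1820 nanometres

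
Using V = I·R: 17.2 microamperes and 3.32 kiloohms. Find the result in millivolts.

57.104 millivolts

17.2 × 10^-6 × 3.32 × 10^3 = 57.104 × 10^-3 V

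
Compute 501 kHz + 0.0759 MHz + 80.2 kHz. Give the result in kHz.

In kHz:
  501 kHz → 501
  0.0759 MHz = 0.0759e3 kHz = 75.9
  80.2 kHz → 80.2
Sum: 501 + 75.9 + 80.2 = 657.1

657.1 kHz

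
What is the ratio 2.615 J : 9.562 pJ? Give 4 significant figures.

(2.615) / (9.562 × 10^-12) = 0.27348 × 10^12

273500000000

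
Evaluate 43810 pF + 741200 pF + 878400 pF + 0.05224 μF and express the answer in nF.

1715.65 nF

In nF:
  43810 pF = 43810 × 10⁻³ nF = 43.81
  741200 pF = 741200 × 10⁻³ nF = 741.2
  878400 pF = 878400 × 10⁻³ nF = 878.4
  0.05224 μF = 0.05224 × 10³ nF = 52.24
Sum: 43.81 + 741.2 + 878.4 + 52.24 = 1715.65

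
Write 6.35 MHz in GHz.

mega = 10^6, giga = 10^9; factor is 10^-3.
6.35 × 10^-3 = 0.00635

0.00635 GHz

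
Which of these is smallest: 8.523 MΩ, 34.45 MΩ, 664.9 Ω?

8.523 MΩ = 8523000 Ω
34.45 MΩ = 34450000 Ω
664.9 Ω = 664.9 Ω

664.9 Ω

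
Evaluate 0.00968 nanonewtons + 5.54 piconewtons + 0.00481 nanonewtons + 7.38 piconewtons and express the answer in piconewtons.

In piconewtons:
  0.00968 nanonewtons = 0.00968e3 piconewtons = 9.68
  5.54 piconewtons → 5.54
  0.00481 nanonewtons = 0.00481e3 piconewtons = 4.81
  7.38 piconewtons → 7.38
Sum: 9.68 + 5.54 + 4.81 + 7.38 = 27.41

27.41 piconewtons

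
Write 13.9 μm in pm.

micro = 10^-6, pico = 10^-12; factor is 10^6.
13.9 × 10^6 = 13900000

13900000 pm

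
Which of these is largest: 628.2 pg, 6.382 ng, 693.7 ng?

693.7 ng

628.2 pg = 0.0000000006282 g
6.382 ng = 0.000000006382 g
693.7 ng = 0.0000006937 g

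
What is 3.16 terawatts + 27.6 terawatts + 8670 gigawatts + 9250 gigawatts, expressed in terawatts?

In terawatts:
  3.16 terawatts → 3.16
  27.6 terawatts → 27.6
  8670 gigawatts = 8670 × 10^-3 terawatts = 8.67
  9250 gigawatts = 9250 × 10^-3 terawatts = 9.25
Sum: 3.16 + 27.6 + 8.67 + 9.25 = 48.68

48.68 terawatts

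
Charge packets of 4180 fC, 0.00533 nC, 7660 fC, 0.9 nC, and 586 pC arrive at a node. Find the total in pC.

1503.17 pC

In pC:
  4180 fC = 4180e-3 pC = 4.18
  0.00533 nC = 0.00533e3 pC = 5.33
  7660 fC = 7660e-3 pC = 7.66
  0.9 nC = 0.9e3 pC = 900
  586 pC → 586
Sum: 4.18 + 5.33 + 7.66 + 900 + 586 = 1503.17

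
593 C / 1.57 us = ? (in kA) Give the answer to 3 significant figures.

378000 kA

(593) / (1.57 × 10^-6) = 377.71 × 10^6 A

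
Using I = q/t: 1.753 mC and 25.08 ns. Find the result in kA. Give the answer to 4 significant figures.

69.90 kA

(1.753 × 10⁻³) / (25.08 × 10⁻⁹) = 0.0698963 × 10⁶ A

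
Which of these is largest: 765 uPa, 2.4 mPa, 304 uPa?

765 uPa = 0.000765 Pa
2.4 mPa = 0.0024 Pa
304 uPa = 0.000304 Pa

2.4 mPa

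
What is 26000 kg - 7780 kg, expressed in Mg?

18.22 Mg

In Mg:
  26000 kg = 26000 × 10^-3 Mg = 26
  7780 kg = 7780 × 10^-3 Mg = 7.78
Difference: 26 - 7.78 = 18.22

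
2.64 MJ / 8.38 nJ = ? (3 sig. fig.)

315000000000000

(2.64 × 10^6) / (8.38 × 10^-9) = 0.315 × 10^15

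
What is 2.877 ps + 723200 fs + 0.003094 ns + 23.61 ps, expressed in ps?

In ps:
  2.877 ps → 2.877
  723200 fs = 723200 × 10⁻³ ps = 723.2
  0.003094 ns = 0.003094 × 10³ ps = 3.094
  23.61 ps → 23.61
Sum: 2.877 + 723.2 + 3.094 + 23.61 = 752.781

752.781 ps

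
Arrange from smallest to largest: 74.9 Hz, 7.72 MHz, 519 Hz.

74.9 Hz = 74.9 Hz
7.72 MHz = 7720000 Hz
519 Hz = 519 Hz

74.9 Hz < 519 Hz < 7.72 MHz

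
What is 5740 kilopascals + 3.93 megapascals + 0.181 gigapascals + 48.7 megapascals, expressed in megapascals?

In megapascals:
  5740 kilopascals = 5740e-3 megapascals = 5.74
  3.93 megapascals → 3.93
  0.181 gigapascals = 0.181e3 megapascals = 181
  48.7 megapascals → 48.7
Sum: 5.74 + 3.93 + 181 + 48.7 = 239.37

239.37 megapascals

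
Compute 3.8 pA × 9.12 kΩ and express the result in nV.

3.8e-12 × 9.12e3 = 34.656e-9 V

34.656 nV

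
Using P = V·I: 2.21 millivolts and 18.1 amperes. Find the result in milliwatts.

2.21 × 10^-3 × 18.1 = 40.001 × 10^-3 W

40.001 milliwatts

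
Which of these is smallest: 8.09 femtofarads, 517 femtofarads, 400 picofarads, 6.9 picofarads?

8.09 femtofarads

8.09 femtofarads = 0.00000000000000809 farads
517 femtofarads = 0.000000000000517 farads
400 picofarads = 0.0000000004 farads
6.9 picofarads = 0.0000000000069 farads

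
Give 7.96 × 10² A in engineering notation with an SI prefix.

= 796 A; mantissa already in [1, 1000).

796 A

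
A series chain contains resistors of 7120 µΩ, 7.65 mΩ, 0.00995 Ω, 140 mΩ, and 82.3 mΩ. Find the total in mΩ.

247.02 mΩ

In mΩ:
  7120 µΩ = 7120 × 10⁻³ mΩ = 7.12
  7.65 mΩ → 7.65
  0.00995 Ω = 0.00995 × 10³ mΩ = 9.95
  140 mΩ → 140
  82.3 mΩ → 82.3
Sum: 7.12 + 7.65 + 9.95 + 140 + 82.3 = 247.02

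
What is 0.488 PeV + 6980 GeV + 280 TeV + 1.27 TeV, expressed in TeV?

776.25 TeV

In TeV:
  0.488 PeV = 0.488 × 10³ TeV = 488
  6980 GeV = 6980 × 10⁻³ TeV = 6.98
  280 TeV → 280
  1.27 TeV → 1.27
Sum: 488 + 6.98 + 280 + 1.27 = 776.25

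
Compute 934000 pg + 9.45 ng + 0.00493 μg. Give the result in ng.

In ng:
  934000 pg = 934000 × 10⁻³ ng = 934
  9.45 ng → 9.45
  0.00493 μg = 0.00493 × 10³ ng = 4.93
Sum: 934 + 9.45 + 4.93 = 948.38

948.38 ng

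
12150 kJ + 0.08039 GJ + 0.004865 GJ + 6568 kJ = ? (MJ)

103.973 MJ

In MJ:
  12150 kJ = 12150 × 10⁻³ MJ = 12.15
  0.08039 GJ = 0.08039 × 10³ MJ = 80.39
  0.004865 GJ = 0.004865 × 10³ MJ = 4.865
  6568 kJ = 6568 × 10⁻³ MJ = 6.568
Sum: 12.15 + 80.39 + 4.865 + 6.568 = 103.973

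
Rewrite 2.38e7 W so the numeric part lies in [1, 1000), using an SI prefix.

= 23.8e6 W; 1e6 is mega.

23.8 MW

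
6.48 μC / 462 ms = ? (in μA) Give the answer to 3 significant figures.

(6.48 × 10^-6) / (462 × 10^-3) = 0.014026 × 10^-3 A

14.0 μA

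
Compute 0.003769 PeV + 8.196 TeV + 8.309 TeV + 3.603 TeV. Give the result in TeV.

In TeV:
  0.003769 PeV = 0.003769 × 10³ TeV = 3.769
  8.196 TeV → 8.196
  8.309 TeV → 8.309
  3.603 TeV → 3.603
Sum: 3.769 + 8.196 + 8.309 + 3.603 = 23.877

23.877 TeV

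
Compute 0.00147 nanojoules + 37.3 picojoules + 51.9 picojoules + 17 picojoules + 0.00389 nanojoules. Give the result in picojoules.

In picojoules:
  0.00147 nanojoules = 0.00147 × 10^3 picojoules = 1.47
  37.3 picojoules → 37.3
  51.9 picojoules → 51.9
  17 picojoules → 17
  0.00389 nanojoules = 0.00389 × 10^3 picojoules = 3.89
Sum: 1.47 + 37.3 + 51.9 + 17 + 3.89 = 111.56

111.56 picojoules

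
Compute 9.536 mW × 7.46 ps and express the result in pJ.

0.07113856 pJ

9.536 × 10⁻³ × 7.46 × 10⁻¹² = 71.13856 × 10⁻¹⁵ J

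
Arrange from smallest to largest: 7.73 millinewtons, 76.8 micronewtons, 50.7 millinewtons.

7.73 millinewtons = 0.00773 newtons
76.8 micronewtons = 0.0000768 newtons
50.7 millinewtons = 0.0507 newtons

76.8 micronewtons < 7.73 millinewtons < 50.7 millinewtons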